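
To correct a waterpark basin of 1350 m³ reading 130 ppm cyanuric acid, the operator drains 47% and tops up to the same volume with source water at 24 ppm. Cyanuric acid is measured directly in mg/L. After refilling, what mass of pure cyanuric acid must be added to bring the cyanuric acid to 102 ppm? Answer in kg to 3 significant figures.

29.5 kg

Volume: 1350 m³ = 1,350,000 L.
After draining 47% and refilling: 130 × 0.53 + 24 × 0.47 = 80.18 ppm.
Deficit to target: 102 − 80.18 = 21.82 mg/L.
Mass: 21.82 mg/L × 1,350,000 L = 29,460 g cyanuric acid.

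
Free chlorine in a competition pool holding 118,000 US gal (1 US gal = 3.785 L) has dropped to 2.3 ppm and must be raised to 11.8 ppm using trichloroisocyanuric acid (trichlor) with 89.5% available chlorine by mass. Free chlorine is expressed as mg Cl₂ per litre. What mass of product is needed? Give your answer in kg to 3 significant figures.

4.74 kg

Volume: 118,000 US gal × 3.785 L/gal = 446,630 L.
Chlorine deficit: 11.8 − 2.3 = 9.5 ppm = 9.5 mg/L as Cl₂.
Cl₂ equivalent needed: 9.5 mg/L × 446,630 L = 4,243,000 mg = 4243 g.
Product at 89.5% available chlorine: 4243 / 0.895 = 4741 g.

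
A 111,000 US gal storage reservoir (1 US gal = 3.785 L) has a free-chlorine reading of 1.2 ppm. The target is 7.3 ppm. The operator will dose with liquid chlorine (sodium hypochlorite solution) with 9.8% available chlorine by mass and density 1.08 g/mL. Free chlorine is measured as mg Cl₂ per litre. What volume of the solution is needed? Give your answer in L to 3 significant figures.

Volume: 111,000 US gal × 3.785 L/gal = 420,135 L.
Chlorine deficit: 7.3 − 1.2 = 6.1 ppm = 6.1 mg/L as Cl₂.
Cl₂ equivalent needed: 6.1 mg/L × 420,135 L = 2,563,000 mg = 2563 g.
Product at 9.8% available chlorine: 2563 / 0.098 = 26,150 g.
Volume at density 1.08 g/mL: 26,150 g ÷ 1.08 g/mL = 24,210 mL.

24.2 L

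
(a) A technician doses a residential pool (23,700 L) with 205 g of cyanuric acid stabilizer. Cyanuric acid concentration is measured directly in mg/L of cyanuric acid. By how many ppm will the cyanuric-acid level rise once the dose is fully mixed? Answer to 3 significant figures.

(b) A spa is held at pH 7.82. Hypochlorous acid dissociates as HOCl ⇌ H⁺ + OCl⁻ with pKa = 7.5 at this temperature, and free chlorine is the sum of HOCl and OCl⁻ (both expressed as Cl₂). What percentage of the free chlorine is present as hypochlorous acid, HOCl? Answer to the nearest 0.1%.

(a) Rise: 205 g / 23,700 L × 1000 = 8.65 mg/L.

(b) [OCl⁻]/[HOCl] = 10^(pH − pKa) = 10^(7.82 − 7.5) = 10^0.32 = 2.089.
(b) Fraction as HOCl = 1 / (1 + 2.089) = 0.3237.

(a) 8.65 ppm; (b) 32.4%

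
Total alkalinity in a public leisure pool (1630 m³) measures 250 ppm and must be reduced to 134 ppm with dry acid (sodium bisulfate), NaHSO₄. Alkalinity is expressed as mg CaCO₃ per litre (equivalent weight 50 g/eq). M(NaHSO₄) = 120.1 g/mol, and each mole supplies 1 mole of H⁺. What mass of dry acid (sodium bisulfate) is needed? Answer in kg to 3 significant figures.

454 kg

Volume: 1630 m³ = 1,630,000 L.
Alkalinity to neutralize: (250 − 134) = 116 mg/L as CaCO₃ × 1,630,000 L = 189,100 g as CaCO₃.
Equivalents of H⁺ required: 189,100 ÷ 50 g/eq = 3782 eq = 3782 mol NaHSO₄.
Mass of NaHSO₄: 3782 × 120.1 = 454,200 g.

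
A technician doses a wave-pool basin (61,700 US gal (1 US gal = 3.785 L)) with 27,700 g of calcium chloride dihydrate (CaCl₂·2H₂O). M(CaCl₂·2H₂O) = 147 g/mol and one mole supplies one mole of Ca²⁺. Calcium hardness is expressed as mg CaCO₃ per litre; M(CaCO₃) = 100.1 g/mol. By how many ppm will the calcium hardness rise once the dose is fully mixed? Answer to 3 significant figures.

Volume: 61,700 US gal × 3.785 L/gal = 233,534 L.
Moles of Ca²⁺: 27,700 g ÷ 147 g/mol = 188.4 mol.
As CaCO₃: 188.4 mol × 100.1 g/mol = 18,860 g.
Rise: 18,860 g / 233,534 L × 1000 = 80.77 mg/L.

80.8 ppm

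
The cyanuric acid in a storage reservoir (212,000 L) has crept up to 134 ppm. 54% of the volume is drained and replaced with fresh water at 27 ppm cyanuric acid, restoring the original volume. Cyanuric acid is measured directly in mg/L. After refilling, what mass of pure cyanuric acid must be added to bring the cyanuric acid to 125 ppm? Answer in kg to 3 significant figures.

10.3 kg

After draining 54% and refilling: 134 × 0.46 + 27 × 0.54 = 76.22 ppm.
Deficit to target: 125 − 76.22 = 48.78 mg/L.
Mass: 48.78 mg/L × 212,000 L = 10,340 g cyanuric acid.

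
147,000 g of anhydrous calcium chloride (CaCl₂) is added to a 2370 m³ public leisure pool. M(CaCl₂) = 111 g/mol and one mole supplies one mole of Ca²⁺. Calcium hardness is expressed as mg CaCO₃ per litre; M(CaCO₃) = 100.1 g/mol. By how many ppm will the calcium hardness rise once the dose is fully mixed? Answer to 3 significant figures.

55.9 ppm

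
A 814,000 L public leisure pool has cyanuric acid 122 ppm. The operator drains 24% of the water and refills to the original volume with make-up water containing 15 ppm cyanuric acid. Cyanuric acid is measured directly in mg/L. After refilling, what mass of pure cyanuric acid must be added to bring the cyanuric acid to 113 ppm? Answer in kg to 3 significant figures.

After draining 24% and refilling: 122 × 0.76 + 15 × 0.24 = 96.32 ppm.
Deficit to target: 113 − 96.32 = 16.68 mg/L.
Mass: 16.68 mg/L × 814,000 L = 13,580 g cyanuric acid.

13.6 kg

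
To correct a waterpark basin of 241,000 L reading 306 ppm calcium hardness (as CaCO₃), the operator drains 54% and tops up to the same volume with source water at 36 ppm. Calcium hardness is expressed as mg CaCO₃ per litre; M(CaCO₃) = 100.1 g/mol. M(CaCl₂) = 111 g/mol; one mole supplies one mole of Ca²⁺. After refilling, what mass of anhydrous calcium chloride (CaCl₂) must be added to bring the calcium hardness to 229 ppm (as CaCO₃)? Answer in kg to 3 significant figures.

18.4 kg

After draining 54% and refilling: 306 × 0.46 + 36 × 0.54 = 160.2 ppm.
Deficit to target: 229 − 160.2 = 68.8 mg/L.
As CaCO₃: 68.8 mg/L × 241,000 L = 16,580 g; ÷ 100.1 = 165.6 mol Ca²⁺.
Mass: 165.6 × 111 = 18,390 g.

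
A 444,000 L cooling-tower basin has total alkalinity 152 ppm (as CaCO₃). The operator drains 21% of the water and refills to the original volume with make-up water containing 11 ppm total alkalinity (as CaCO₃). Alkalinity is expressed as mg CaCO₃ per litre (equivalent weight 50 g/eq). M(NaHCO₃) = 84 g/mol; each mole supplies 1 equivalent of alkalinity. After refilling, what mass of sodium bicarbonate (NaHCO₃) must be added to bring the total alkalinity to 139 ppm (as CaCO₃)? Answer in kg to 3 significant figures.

After draining 21% and refilling: 152 × 0.79 + 11 × 0.21 = 122.39 ppm.
Deficit to target: 139 − 122.39 = 16.61 mg/L.
As CaCO₃: 16.61 mg/L × 444,000 L = 7375 g; ÷ 50 g/eq ÷ 1 = 147.5 mol NaHCO₃.
Mass: 147.5 × 84 = 12,390 g.

12.4 kg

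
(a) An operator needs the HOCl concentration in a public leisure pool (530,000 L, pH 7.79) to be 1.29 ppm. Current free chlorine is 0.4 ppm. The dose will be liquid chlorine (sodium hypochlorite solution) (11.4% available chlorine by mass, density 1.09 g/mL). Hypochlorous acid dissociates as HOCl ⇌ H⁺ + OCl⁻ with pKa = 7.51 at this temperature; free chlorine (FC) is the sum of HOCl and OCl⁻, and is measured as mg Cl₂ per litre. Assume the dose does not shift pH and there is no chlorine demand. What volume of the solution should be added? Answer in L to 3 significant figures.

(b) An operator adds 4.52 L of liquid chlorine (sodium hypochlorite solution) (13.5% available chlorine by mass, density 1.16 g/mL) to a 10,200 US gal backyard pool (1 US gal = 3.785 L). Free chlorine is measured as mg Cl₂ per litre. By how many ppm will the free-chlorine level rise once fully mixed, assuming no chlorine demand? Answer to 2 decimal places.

(a) [OCl⁻]/[HOCl] = 10^(pH − pKa) = 10^(7.79 − 7.51) = 1.905; fraction as HOCl = 1/(1 + 1.905) = 0.3442.
(a) Free chlorine required for 1.29 ppm HOCl: 1.29 / 0.3442 = 3.748 ppm.
(a) FC to add: 3.748 − 0.4 = 3.348 mg/L as Cl₂.
(a) Cl₂ equivalent: 3.348 mg/L × 530,000 L = 1774 g.
(a) Product at 11.4% available Cl: 1774 / 0.114 = 15,570 g.
(a) Volume: 15,570 g ÷ 1.09 g/mL = 14,280 mL.

(b) Volume: 10,200 US gal × 3.785 L/gal = 38,607 L.
(b) Mass of solution: 4.52 L × 1000 mL/L × 1.16 g/mL = 5243 g.
(b) Available chlorine delivered: 5243 g × 0.135 = 707.8 g as Cl₂.
(b) Concentration rise: 707.8 g / 38,607 L = 18.33 mg/L = 18.33 ppm.

(a) 14.3 L; (b) 18.33 ppm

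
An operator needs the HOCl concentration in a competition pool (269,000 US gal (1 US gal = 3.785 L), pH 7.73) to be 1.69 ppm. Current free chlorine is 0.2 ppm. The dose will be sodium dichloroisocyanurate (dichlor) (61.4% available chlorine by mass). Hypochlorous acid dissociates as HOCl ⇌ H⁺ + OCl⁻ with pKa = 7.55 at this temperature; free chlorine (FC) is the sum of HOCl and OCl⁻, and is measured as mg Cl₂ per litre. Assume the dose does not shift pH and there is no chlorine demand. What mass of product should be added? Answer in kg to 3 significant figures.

6.71 kg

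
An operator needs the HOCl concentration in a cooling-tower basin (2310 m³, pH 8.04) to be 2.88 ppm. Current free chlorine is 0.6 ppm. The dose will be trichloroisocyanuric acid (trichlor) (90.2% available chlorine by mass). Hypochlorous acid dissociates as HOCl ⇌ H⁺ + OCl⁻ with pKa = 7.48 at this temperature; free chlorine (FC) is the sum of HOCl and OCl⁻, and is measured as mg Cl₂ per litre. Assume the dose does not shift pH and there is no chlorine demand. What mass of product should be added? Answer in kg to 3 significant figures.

Volume: 2310 m³ = 2,310,000 L.
[OCl⁻]/[HOCl] = 10^(pH − pKa) = 10^(8.04 − 7.48) = 3.631; fraction as HOCl = 1/(1 + 3.631) = 0.2159.
Free chlorine required for 2.88 ppm HOCl: 2.88 / 0.2159 = 13.34 ppm.
FC to add: 13.34 − 0.6 = 12.74 mg/L as Cl₂.
Cl₂ equivalent: 12.74 mg/L × 2,310,000 L = 29,420 g.
Product at 90.2% available Cl: 29,420 / 0.902 = 32,620 g.

32.6 kg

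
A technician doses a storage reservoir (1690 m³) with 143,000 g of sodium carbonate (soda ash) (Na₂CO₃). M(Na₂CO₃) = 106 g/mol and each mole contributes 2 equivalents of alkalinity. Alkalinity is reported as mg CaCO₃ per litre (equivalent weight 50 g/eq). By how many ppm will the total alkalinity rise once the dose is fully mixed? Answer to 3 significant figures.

79.8 ppm

Volume: 1690 m³ = 1,690,000 L.
Moles of Na₂CO₃: 143,000 g ÷ 106 g/mol = 1349 mol → 2698 eq of alkalinity.
As CaCO₃: 2698 eq × 50 g/eq = 134,900 g.
Rise: 134,900 g / 1,690,000 L × 1000 = 79.83 mg/L.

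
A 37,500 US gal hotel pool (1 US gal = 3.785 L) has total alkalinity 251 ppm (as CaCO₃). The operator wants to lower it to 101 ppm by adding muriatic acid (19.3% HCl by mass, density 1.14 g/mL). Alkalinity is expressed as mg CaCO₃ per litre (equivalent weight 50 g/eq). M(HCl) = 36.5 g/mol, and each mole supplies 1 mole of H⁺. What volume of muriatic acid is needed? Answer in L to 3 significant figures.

Volume: 37,500 US gal × 3.785 L/gal = 141,938 L.
Alkalinity to neutralize: (251 − 101) = 150 mg/L as CaCO₃ × 141,938 L = 21,290 g as CaCO₃.
Equivalents of H⁺ required: 21,290 ÷ 50 g/eq = 425.8 eq = 425.8 mol HCl.
Mass of HCl: 425.8 × 36.5 = 15,540 g.
Mass of 19.3% solution: 15,540 / 0.193 = 80,530 g.
Volume: 80,530 g ÷ 1.14 g/mL = 70,640 mL.

70.6 L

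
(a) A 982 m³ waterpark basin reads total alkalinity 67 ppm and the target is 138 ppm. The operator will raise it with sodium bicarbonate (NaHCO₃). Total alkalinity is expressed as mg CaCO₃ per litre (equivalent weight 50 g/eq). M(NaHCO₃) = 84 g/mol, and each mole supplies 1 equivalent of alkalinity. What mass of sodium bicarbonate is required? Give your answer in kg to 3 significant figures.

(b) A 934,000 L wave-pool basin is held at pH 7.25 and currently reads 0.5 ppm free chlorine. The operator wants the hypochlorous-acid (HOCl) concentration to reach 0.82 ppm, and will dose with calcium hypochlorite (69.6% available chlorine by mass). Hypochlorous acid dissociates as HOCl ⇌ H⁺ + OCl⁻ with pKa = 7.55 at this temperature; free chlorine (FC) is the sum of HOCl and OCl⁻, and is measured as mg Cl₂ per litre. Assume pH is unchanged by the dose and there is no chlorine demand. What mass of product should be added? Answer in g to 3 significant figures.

(a) Volume: 982 m³ = 982,000 L.
(a) Alkalinity to add: (138 − 67) = 71 mg/L as CaCO₃ × 982,000 L = 69,720 g as CaCO₃.
(a) Equivalents: 69,720 g ÷ 50 g/eq = 1394 eq.
(a) NaHCO₃ supplies 1 eq per mole → 1394 mol.
(a) Mass: 1394 mol × 84 g/mol = 117,100 g.

(b) [OCl⁻]/[HOCl] = 10^(pH − pKa) = 10^(7.25 − 7.55) = 0.5012; fraction as HOCl = 1/(1 + 0.5012) = 0.6661.
(b) Free chlorine required for 0.82 ppm HOCl: 0.82 / 0.6661 = 1.231 ppm.
(b) FC to add: 1.231 − 0.5 = 0.731 mg/L as Cl₂.
(b) Cl₂ equivalent: 0.731 mg/L × 934,000 L = 682.7 g.
(b) Product at 69.6% available Cl: 682.7 / 0.696 = 980.9 g.

(a) 117 kg; (b) 981 g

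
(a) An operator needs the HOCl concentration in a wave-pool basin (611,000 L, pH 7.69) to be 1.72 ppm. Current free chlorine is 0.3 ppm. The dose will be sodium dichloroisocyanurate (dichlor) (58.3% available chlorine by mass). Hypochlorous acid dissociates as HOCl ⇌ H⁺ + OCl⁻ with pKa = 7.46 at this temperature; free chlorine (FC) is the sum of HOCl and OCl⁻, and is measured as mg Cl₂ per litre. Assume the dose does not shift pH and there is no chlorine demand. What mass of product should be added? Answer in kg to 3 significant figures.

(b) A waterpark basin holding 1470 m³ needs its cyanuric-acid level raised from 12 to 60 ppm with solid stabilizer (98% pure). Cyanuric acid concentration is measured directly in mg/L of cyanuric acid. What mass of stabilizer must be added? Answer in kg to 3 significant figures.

(a) [OCl⁻]/[HOCl] = 10^(pH − pKa) = 10^(7.69 − 7.46) = 1.698; fraction as HOCl = 1/(1 + 1.698) = 0.3706.
(a) Free chlorine required for 1.72 ppm HOCl: 1.72 / 0.3706 = 4.641 ppm.
(a) FC to add: 4.641 − 0.3 = 4.341 mg/L as Cl₂.
(a) Cl₂ equivalent: 4.341 mg/L × 611,000 L = 2652 g.
(a) Product at 58.3% available Cl: 2652 / 0.583 = 4549 g.

(b) Volume: 1470 m³ = 1,470,000 L.
(b) CYA to add: (60 − 12) = 48 mg/L × 1,470,000 L = 70,560 g cyanuric acid.
(b) At 98% purity: 70,560 / 0.98 = 72,000 g product.

(a) 4.55 kg; (b) 72.0 kg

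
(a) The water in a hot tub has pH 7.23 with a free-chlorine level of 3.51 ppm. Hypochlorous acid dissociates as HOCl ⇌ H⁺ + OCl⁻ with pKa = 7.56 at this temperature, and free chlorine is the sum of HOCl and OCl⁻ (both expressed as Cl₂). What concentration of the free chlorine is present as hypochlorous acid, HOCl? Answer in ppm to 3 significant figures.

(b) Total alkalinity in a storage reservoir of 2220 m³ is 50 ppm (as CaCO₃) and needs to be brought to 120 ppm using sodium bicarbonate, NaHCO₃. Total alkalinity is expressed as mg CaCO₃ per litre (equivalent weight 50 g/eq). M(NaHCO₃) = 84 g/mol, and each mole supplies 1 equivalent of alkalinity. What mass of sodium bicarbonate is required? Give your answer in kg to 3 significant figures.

(a) [OCl⁻]/[HOCl] = 10^(pH − pKa) = 10^(7.23 − 7.56) = 10^-0.33 = 0.4677.
(a) Fraction as HOCl = 1 / (1 + 0.4677) = 0.6813.
(a) HOCl = 0.6813 × 3.51 ppm = 2.391 ppm.

(b) Volume: 2220 m³ = 2,220,000 L.
(b) Alkalinity to add: (120 − 50) = 70 mg/L as CaCO₃ × 2,220,000 L = 155,400 g as CaCO₃.
(b) Equivalents: 155,400 g ÷ 50 g/eq = 3108 eq.
(b) NaHCO₃ supplies 1 eq per mole → 3108 mol.
(b) Mass: 3108 mol × 84 g/mol = 261,100 g.

(a) 2.39 ppm; (b) 261 kg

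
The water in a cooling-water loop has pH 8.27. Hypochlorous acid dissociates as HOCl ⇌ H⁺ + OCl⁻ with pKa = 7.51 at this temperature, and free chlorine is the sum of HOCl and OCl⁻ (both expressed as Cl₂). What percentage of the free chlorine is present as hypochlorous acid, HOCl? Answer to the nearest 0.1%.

[OCl⁻]/[HOCl] = 10^(pH − pKa) = 10^(8.27 − 7.51) = 10^0.76 = 5.754.
Fraction as HOCl = 1 / (1 + 5.754) = 0.1481.

14.8%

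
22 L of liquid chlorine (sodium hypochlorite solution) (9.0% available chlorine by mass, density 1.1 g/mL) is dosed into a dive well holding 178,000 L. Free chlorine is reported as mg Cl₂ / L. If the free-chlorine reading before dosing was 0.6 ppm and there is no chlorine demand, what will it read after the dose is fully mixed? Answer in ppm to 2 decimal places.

Mass of solution: 22 L × 1000 mL/L × 1.1 g/mL = 24,200 g.
Available chlorine delivered: 24,200 g × 0.09 = 2178 g as Cl₂.
Concentration rise: 2178 g / 178,000 L = 12.24 mg/L = 12.24 ppm.
Final FC: 0.6 + 12.24 = 12.84 ppm.

12.84 ppm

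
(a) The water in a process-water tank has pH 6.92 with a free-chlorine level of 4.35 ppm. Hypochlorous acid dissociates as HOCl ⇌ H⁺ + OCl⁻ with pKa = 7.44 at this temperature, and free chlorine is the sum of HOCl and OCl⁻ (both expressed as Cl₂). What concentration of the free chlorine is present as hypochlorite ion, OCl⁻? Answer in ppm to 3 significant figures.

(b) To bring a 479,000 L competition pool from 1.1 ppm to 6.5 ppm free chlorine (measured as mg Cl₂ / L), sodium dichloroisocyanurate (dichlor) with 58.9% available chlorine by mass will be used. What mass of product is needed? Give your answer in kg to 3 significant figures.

(a) [OCl⁻]/[HOCl] = 10^(pH − pKa) = 10^(6.92 − 7.44) = 10^-0.52 = 0.302.
(a) Fraction as HOCl = 1 / (1 + 0.302) = 0.7681.
(a) OCl⁻ = (1 − 0.7681) × 4.35 ppm = 1.009 ppm.

(b) Chlorine deficit: 6.5 − 1.1 = 5.4 ppm = 5.4 mg/L as Cl₂.
(b) Cl₂ equivalent needed: 5.4 mg/L × 479,000 L = 2,587,000 mg = 2587 g.
(b) Product at 58.9% available chlorine: 2587 / 0.589 = 4392 g.

(a) 1.01 ppm; (b) 4.39 kg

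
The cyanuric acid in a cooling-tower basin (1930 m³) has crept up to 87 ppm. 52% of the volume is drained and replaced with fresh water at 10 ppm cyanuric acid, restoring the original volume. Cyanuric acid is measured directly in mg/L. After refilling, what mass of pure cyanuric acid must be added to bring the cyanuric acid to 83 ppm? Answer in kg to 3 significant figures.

69.6 kg

Volume: 1930 m³ = 1,930,000 L.
After draining 52% and refilling: 87 × 0.48 + 10 × 0.52 = 46.96 ppm.
Deficit to target: 83 − 46.96 = 36.04 mg/L.
Mass: 36.04 mg/L × 1,930,000 L = 69,560 g cyanuric acid.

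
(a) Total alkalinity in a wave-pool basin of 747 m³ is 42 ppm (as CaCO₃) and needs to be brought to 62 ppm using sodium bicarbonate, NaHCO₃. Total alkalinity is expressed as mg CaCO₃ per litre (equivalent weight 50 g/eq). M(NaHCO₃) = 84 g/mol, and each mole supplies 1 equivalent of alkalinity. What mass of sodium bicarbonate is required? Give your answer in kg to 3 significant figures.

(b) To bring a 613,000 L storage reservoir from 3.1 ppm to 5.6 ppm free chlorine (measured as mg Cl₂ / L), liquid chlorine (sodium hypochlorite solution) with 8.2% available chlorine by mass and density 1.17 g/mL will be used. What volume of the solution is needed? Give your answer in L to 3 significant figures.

(a) 25.1 kg; (b) 16.0 L

(a) Volume: 747 m³ = 747,000 L.
(a) Alkalinity to add: (62 − 42) = 20 mg/L as CaCO₃ × 747,000 L = 14,940 g as CaCO₃.
(a) Equivalents: 14,940 g ÷ 50 g/eq = 298.8 eq.
(a) NaHCO₃ supplies 1 eq per mole → 298.8 mol.
(a) Mass: 298.8 mol × 84 g/mol = 25,100 g.

(b) Chlorine deficit: 5.6 − 3.1 = 2.5 ppm = 2.5 mg/L as Cl₂.
(b) Cl₂ equivalent needed: 2.5 mg/L × 613,000 L = 1,532,000 mg = 1532 g.
(b) Product at 8.2% available chlorine: 1532 / 0.082 = 18,690 g.
(b) Volume at density 1.17 g/mL: 18,690 g ÷ 1.17 g/mL = 15,970 mL.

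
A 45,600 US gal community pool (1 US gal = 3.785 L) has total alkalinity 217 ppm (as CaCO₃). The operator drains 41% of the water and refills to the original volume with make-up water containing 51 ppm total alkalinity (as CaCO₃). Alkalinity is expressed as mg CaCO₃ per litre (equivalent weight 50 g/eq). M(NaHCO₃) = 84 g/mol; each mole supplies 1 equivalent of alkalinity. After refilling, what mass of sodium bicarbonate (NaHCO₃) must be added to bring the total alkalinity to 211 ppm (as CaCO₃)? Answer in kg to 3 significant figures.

Volume: 45,600 US gal × 3.785 L/gal = 172,596 L.
After draining 41% and refilling: 217 × 0.59 + 51 × 0.41 = 148.94 ppm.
Deficit to target: 211 − 148.94 = 62.06 mg/L.
As CaCO₃: 62.06 mg/L × 172,596 L = 10,710 g; ÷ 50 g/eq ÷ 1 = 214.2 mol NaHCO₃.
Mass: 214.2 × 84 = 17,990 g.

18.0 kg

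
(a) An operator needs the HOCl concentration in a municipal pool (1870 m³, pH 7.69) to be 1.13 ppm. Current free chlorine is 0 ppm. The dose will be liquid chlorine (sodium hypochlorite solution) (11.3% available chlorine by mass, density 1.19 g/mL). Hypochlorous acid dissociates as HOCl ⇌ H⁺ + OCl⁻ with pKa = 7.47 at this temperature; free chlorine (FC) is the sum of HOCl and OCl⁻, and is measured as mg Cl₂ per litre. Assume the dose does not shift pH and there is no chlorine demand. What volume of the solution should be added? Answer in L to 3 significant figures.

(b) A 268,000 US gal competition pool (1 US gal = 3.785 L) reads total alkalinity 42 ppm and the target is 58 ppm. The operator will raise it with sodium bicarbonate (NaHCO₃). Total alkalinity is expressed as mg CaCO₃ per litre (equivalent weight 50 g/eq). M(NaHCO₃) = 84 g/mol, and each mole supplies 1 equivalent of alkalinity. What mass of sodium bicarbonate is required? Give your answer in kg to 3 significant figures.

(a) 41.8 L; (b) 27.3 kg

(a) Volume: 1870 m³ = 1,870,000 L.
(a) [OCl⁻]/[HOCl] = 10^(pH − pKa) = 10^(7.69 − 7.47) = 1.66; fraction as HOCl = 1/(1 + 1.66) = 0.376.
(a) Free chlorine required for 1.13 ppm HOCl: 1.13 / 0.376 = 3.005 ppm.
(a) FC to add: 3.005 − 0 = 3.005 mg/L as Cl₂.
(a) Cl₂ equivalent: 3.005 mg/L × 1,870,000 L = 5620 g.
(a) Product at 11.3% available Cl: 5620 / 0.113 = 49,730 g.
(a) Volume: 49,730 g ÷ 1.19 g/mL = 41,790 mL.

(b) Volume: 268,000 US gal × 3.785 L/gal = 1,014,380 L.
(b) Alkalinity to add: (58 − 42) = 16 mg/L as CaCO₃ × 1,014,380 L = 16,230 g as CaCO₃.
(b) Equivalents: 16,230 g ÷ 50 g/eq = 324.6 eq.
(b) NaHCO₃ supplies 1 eq per mole → 324.6 mol.
(b) Mass: 324.6 mol × 84 g/mol = 27,270 g.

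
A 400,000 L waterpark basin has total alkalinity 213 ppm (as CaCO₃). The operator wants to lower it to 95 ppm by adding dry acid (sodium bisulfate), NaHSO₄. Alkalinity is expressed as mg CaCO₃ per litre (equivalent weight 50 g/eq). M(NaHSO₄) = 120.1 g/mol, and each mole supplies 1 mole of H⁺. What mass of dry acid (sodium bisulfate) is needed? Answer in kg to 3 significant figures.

113 kg

Alkalinity to neutralize: (213 − 95) = 118 mg/L as CaCO₃ × 400,000 L = 47,200 g as CaCO₃.
Equivalents of H⁺ required: 47,200 ÷ 50 g/eq = 944 eq = 944 mol NaHSO₄.
Mass of NaHSO₄: 944 × 120.1 = 113,400 g.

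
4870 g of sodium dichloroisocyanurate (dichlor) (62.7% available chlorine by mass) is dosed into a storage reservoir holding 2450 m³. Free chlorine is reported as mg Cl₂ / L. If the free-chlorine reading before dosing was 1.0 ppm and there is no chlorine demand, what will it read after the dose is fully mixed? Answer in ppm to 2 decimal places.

2.25 ppm

Volume: 2450 m³ = 2,450,000 L.
Available chlorine delivered: 4870 g × 0.627 = 3053 g as Cl₂.
Concentration rise: 3053 g / 2,450,000 L = 1.246 mg/L = 1.25 ppm.
Final FC: 1.0 + 1.25 = 2.25 ppm.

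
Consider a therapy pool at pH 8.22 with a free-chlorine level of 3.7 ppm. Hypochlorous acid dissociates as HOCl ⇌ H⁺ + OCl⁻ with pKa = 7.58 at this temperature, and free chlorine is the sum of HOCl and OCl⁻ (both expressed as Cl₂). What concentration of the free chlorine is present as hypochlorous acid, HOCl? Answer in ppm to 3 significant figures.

0.690 ppm

[OCl⁻]/[HOCl] = 10^(pH − pKa) = 10^(8.22 − 7.58) = 10^0.64 = 4.365.
Fraction as HOCl = 1 / (1 + 4.365) = 0.1864.
HOCl = 0.1864 × 3.7 ppm = 0.6896 ppm.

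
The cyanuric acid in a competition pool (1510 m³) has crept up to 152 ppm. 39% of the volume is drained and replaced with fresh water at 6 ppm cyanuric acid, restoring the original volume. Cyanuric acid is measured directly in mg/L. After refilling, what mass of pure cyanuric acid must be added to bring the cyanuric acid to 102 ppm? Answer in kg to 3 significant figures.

Volume: 1510 m³ = 1,510,000 L.
After draining 39% and refilling: 152 × 0.61 + 6 × 0.39 = 95.06 ppm.
Deficit to target: 102 − 95.06 = 6.94 mg/L.
Mass: 6.94 mg/L × 1,510,000 L = 10,480 g cyanuric acid.

10.5 kg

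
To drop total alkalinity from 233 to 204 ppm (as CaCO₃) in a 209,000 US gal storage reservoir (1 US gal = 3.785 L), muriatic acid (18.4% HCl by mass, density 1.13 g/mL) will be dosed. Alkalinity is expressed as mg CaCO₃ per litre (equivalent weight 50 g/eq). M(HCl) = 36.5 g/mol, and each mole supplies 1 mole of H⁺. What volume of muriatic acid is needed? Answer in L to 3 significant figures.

80.5 L

Volume: 209,000 US gal × 3.785 L/gal = 791,065 L.
Alkalinity to neutralize: (233 − 204) = 29 mg/L as CaCO₃ × 791,065 L = 22,940 g as CaCO₃.
Equivalents of H⁺ required: 22,940 ÷ 50 g/eq = 458.8 eq = 458.8 mol HCl.
Mass of HCl: 458.8 × 36.5 = 16,750 g.
Mass of 18.4% solution: 16,750 / 0.184 = 91,020 g.
Volume: 91,020 g ÷ 1.13 g/mL = 80,540 mL.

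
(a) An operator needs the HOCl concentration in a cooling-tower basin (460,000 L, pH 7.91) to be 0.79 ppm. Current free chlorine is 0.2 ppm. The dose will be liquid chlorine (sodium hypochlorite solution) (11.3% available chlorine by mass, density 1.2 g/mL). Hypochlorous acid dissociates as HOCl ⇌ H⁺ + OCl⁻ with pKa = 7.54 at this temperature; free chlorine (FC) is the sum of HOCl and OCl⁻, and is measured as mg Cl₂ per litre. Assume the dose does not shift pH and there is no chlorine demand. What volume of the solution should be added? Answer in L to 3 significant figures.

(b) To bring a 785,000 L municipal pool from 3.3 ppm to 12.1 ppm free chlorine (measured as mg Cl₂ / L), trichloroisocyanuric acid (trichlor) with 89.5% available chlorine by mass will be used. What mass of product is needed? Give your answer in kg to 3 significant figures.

(a) [OCl⁻]/[HOCl] = 10^(pH − pKa) = 10^(7.91 − 7.54) = 2.344; fraction as HOCl = 1/(1 + 2.344) = 0.299.
(a) Free chlorine required for 0.79 ppm HOCl: 0.79 / 0.299 = 2.642 ppm.
(a) FC to add: 2.642 − 0.2 = 2.442 mg/L as Cl₂.
(a) Cl₂ equivalent: 2.442 mg/L × 460,000 L = 1123 g.
(a) Product at 11.3% available Cl: 1123 / 0.113 = 9941 g.
(a) Volume: 9941 g ÷ 1.2 g/mL = 8284 mL.

(b) Chlorine deficit: 12.1 − 3.3 = 8.8 ppm = 8.8 mg/L as Cl₂.
(b) Cl₂ equivalent needed: 8.8 mg/L × 785,000 L = 6,908,000 mg = 6908 g.
(b) Product at 89.5% available chlorine: 6908 / 0.895 = 7718 g.

(a) 8.28 L; (b) 7.72 kg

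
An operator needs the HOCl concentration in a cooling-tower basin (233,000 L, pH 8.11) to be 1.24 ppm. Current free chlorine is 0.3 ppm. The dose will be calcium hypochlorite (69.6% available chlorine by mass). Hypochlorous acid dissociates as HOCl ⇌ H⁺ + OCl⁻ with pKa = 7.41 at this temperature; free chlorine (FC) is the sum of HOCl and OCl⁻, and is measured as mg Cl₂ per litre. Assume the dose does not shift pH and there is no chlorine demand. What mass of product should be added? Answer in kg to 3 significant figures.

[OCl⁻]/[HOCl] = 10^(pH − pKa) = 10^(8.11 − 7.41) = 5.012; fraction as HOCl = 1/(1 + 5.012) = 0.1663.
Free chlorine required for 1.24 ppm HOCl: 1.24 / 0.1663 = 7.455 ppm.
FC to add: 7.455 − 0.3 = 7.155 mg/L as Cl₂.
Cl₂ equivalent: 7.155 mg/L × 233,000 L = 1667 g.
Product at 69.6% available Cl: 1667 / 0.696 = 2395 g.

2.40 kg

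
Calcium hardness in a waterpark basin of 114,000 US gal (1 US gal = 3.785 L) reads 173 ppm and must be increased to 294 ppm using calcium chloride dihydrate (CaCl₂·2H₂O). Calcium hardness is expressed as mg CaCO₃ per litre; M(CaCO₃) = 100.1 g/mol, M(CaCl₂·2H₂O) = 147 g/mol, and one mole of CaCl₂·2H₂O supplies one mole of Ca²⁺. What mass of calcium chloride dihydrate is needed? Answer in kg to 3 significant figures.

76.7 kg

Volume: 114,000 US gal × 3.785 L/gal = 431,490 L.
Hardness to add: (294 − 173) = 121 mg/L as CaCO₃ × 431,490 L = 52,210 g as CaCO₃.
Moles of Ca²⁺ (1 mol Ca²⁺ ≡ 1 mol CaCO₃): 52,210 / 100.1 g/mol = 521.6 mol.
Mass of CaCl₂·2H₂O: 521.6 × 147 = 76,670 g.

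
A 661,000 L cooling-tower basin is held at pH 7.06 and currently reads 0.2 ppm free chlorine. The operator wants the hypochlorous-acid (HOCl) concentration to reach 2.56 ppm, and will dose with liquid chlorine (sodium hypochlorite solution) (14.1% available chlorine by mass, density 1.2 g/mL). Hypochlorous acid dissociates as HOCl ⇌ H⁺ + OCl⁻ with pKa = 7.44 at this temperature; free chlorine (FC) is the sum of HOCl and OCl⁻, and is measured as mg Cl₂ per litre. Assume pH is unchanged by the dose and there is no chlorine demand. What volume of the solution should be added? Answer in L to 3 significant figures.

[OCl⁻]/[HOCl] = 10^(pH − pKa) = 10^(7.06 − 7.44) = 0.4169; fraction as HOCl = 1/(1 + 0.4169) = 0.7058.
Free chlorine required for 2.56 ppm HOCl: 2.56 / 0.7058 = 3.627 ppm.
FC to add: 3.627 − 0.2 = 3.427 mg/L as Cl₂.
Cl₂ equivalent: 3.427 mg/L × 661,000 L = 2265 g.
Product at 14.1% available Cl: 2265 / 0.141 = 16,070 g.
Volume: 16,070 g ÷ 1.2 g/mL = 13,390 mL.

13.4 L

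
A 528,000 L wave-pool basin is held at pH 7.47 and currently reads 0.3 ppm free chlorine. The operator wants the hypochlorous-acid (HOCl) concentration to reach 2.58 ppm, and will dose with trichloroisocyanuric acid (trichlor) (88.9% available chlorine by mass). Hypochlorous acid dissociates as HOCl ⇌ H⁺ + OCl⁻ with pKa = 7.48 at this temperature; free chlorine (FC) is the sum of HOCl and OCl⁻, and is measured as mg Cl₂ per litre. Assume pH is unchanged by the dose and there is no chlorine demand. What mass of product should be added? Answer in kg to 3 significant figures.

[OCl⁻]/[HOCl] = 10^(pH − pKa) = 10^(7.47 − 7.48) = 0.9772; fraction as HOCl = 1/(1 + 0.9772) = 0.5058.
Free chlorine required for 2.58 ppm HOCl: 2.58 / 0.5058 = 5.101 ppm.
FC to add: 5.101 − 0.3 = 4.801 mg/L as Cl₂.
Cl₂ equivalent: 4.801 mg/L × 528,000 L = 2535 g.
Product at 88.9% available Cl: 2535 / 0.889 = 2852 g.

2.85 kg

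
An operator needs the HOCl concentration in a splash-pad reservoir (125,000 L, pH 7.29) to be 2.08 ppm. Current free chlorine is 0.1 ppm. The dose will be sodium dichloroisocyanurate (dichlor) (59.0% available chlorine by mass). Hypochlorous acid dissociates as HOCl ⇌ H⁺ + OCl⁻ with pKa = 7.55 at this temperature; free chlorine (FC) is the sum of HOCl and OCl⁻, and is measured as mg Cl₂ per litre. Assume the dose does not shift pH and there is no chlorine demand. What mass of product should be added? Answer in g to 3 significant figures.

[OCl⁻]/[HOCl] = 10^(pH − pKa) = 10^(7.29 − 7.55) = 0.5495; fraction as HOCl = 1/(1 + 0.5495) = 0.6454.
Free chlorine required for 2.08 ppm HOCl: 2.08 / 0.6454 = 3.223 ppm.
FC to add: 3.223 − 0.1 = 3.123 mg/L as Cl₂.
Cl₂ equivalent: 3.123 mg/L × 125,000 L = 390.4 g.
Product at 59.0% available Cl: 390.4 / 0.59 = 661.7 g.

662 g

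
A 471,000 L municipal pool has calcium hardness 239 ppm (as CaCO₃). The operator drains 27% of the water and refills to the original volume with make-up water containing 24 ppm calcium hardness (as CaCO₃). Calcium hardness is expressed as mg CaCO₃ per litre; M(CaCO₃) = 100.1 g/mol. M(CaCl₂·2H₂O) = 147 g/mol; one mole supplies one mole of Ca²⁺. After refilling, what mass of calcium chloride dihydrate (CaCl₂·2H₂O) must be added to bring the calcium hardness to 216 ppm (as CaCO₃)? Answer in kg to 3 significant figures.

After draining 27% and refilling: 239 × 0.73 + 24 × 0.27 = 180.95 ppm.
Deficit to target: 216 − 180.95 = 35.05 mg/L.
As CaCO₃: 35.05 mg/L × 471,000 L = 16,510 g; ÷ 100.1 = 164.9 mol Ca²⁺.
Mass: 164.9 × 147 = 24,240 g.

24.2 kg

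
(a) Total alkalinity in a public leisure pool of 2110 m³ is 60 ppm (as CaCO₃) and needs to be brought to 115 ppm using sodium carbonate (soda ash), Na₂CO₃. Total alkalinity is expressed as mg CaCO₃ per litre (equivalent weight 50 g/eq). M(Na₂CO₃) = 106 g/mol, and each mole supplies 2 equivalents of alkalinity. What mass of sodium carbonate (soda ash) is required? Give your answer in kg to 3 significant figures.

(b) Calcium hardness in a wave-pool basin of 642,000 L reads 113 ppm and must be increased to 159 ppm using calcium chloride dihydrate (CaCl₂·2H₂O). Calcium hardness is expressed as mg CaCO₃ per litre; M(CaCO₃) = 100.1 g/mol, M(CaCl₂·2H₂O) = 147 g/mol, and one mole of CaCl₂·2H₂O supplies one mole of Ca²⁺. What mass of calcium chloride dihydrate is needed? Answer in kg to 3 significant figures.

(a) Volume: 2110 m³ = 2,110,000 L.
(a) Alkalinity to add: (115 − 60) = 55 mg/L as CaCO₃ × 2,110,000 L = 116,000 g as CaCO₃.
(a) Equivalents: 116,000 g ÷ 50 g/eq = 2321 eq.
(a) Each mole of Na₂CO₃ supplies 2 eq, so 2321 / 2 = 1160 mol.
(a) Mass: 1160 mol × 106 g/mol = 123,000 g.

(b) Hardness to add: (159 − 113) = 46 mg/L as CaCO₃ × 642,000 L = 29,530 g as CaCO₃.
(b) Moles of Ca²⁺ (1 mol Ca²⁺ ≡ 1 mol CaCO₃): 29,530 / 100.1 g/mol = 295 mol.
(b) Mass of CaCl₂·2H₂O: 295 × 147 = 43,370 g.

(a) 123 kg; (b) 43.4 kg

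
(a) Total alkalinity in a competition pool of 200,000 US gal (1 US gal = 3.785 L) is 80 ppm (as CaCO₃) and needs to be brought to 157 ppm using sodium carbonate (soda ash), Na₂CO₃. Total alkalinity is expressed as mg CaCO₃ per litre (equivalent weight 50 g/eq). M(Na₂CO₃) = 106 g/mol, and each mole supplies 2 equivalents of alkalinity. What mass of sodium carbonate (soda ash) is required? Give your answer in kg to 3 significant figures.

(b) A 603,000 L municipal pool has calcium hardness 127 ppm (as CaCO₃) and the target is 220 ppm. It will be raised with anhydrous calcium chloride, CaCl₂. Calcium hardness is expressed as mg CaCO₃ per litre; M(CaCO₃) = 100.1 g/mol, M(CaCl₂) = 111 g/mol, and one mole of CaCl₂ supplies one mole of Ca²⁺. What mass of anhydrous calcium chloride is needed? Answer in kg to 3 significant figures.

(a) 61.8 kg; (b) 62.2 kg

(a) Volume: 200,000 US gal × 3.785 L/gal = 757,000 L.
(a) Alkalinity to add: (157 − 80) = 77 mg/L as CaCO₃ × 757,000 L = 58,290 g as CaCO₃.
(a) Equivalents: 58,290 g ÷ 50 g/eq = 1166 eq.
(a) Each mole of Na₂CO₃ supplies 2 eq, so 1166 / 2 = 582.9 mol.
(a) Mass: 582.9 mol × 106 g/mol = 61,790 g.

(b) Hardness to add: (220 − 127) = 93 mg/L as CaCO₃ × 603,000 L = 56,080 g as CaCO₃.
(b) Moles of Ca²⁺ (1 mol Ca²⁺ ≡ 1 mol CaCO₃): 56,080 / 100.1 g/mol = 560.2 mol.
(b) Mass of CaCl₂: 560.2 × 111 = 62,190 g.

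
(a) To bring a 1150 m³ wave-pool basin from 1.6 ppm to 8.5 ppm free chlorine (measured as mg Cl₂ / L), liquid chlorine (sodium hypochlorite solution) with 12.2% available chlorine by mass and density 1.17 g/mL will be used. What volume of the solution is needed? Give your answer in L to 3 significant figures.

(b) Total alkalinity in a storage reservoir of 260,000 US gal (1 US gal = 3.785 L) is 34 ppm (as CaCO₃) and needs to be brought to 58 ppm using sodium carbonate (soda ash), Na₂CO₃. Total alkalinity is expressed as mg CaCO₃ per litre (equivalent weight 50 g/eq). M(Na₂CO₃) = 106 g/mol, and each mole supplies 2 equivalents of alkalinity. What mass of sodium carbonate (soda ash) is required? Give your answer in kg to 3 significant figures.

(a) Volume: 1150 m³ = 1,150,000 L.
(a) Chlorine deficit: 8.5 − 1.6 = 6.9 ppm = 6.9 mg/L as Cl₂.
(a) Cl₂ equivalent needed: 6.9 mg/L × 1,150,000 L = 7,935,000 mg = 7935 g.
(a) Product at 12.2% available chlorine: 7935 / 0.122 = 65,040 g.
(a) Volume at density 1.17 g/mL: 65,040 g ÷ 1.17 g/mL = 55,590 mL.

(b) Volume: 260,000 US gal × 3.785 L/gal = 984,100 L.
(b) Alkalinity to add: (58 − 34) = 24 mg/L as CaCO₃ × 984,100 L = 23,620 g as CaCO₃.
(b) Equivalents: 23,620 g ÷ 50 g/eq = 472.4 eq.
(b) Each mole of Na₂CO₃ supplies 2 eq, so 472.4 / 2 = 236.2 mol.
(b) Mass: 236.2 mol × 106 g/mol = 25,040 g.

(a) 55.6 L; (b) 25.0 kg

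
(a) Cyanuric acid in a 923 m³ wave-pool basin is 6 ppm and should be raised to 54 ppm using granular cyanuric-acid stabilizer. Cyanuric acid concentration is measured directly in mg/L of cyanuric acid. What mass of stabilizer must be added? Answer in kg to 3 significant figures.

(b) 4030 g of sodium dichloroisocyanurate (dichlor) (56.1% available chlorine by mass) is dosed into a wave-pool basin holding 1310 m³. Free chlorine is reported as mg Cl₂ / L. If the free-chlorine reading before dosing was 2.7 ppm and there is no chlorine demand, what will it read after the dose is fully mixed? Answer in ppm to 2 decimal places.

(a) 44.3 kg; (b) 4.43 ppm

(a) Volume: 923 m³ = 923,000 L.
(a) CYA to add: (54 − 6) = 48 mg/L × 923,000 L = 44,300 g cyanuric acid.

(b) Volume: 1310 m³ = 1,310,000 L.
(b) Available chlorine delivered: 4030 g × 0.561 = 2261 g as Cl₂.
(b) Concentration rise: 2261 g / 1,310,000 L = 1.726 mg/L = 1.73 ppm.
(b) Final FC: 2.7 + 1.73 = 4.43 ppm.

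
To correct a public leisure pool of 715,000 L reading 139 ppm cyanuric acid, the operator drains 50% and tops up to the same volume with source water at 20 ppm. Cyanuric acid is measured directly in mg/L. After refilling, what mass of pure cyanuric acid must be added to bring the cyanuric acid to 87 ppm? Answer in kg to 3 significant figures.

5.36 kg

After draining 50% and refilling: 139 × 0.50 + 20 × 0.50 = 79.5 ppm.
Deficit to target: 87 − 79.5 = 7.5 mg/L.
Mass: 7.5 mg/L × 715,000 L = 5362 g cyanuric acid.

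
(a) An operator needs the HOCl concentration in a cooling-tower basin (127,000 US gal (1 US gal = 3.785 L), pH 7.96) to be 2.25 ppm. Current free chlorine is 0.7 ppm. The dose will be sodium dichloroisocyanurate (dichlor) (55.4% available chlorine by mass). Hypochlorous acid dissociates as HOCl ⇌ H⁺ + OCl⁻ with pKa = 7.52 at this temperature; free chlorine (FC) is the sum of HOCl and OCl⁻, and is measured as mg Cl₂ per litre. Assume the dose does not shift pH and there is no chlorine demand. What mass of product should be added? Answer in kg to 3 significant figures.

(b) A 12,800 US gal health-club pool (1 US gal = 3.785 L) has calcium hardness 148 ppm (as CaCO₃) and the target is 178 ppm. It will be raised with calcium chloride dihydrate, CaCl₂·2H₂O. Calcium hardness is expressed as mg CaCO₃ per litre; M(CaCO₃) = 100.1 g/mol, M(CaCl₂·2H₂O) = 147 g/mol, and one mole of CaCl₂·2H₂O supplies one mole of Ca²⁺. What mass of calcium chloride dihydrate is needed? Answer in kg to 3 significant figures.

(a) 6.72 kg; (b) 2.13 kg

(a) Volume: 127,000 US gal × 3.785 L/gal = 480,695 L.
(a) [OCl⁻]/[HOCl] = 10^(pH − pKa) = 10^(7.96 − 7.52) = 2.754; fraction as HOCl = 1/(1 + 2.754) = 0.2664.
(a) Free chlorine required for 2.25 ppm HOCl: 2.25 / 0.2664 = 8.447 ppm.
(a) FC to add: 8.447 − 0.7 = 7.747 mg/L as Cl₂.
(a) Cl₂ equivalent: 7.747 mg/L × 480,695 L = 3724 g.
(a) Product at 55.4% available Cl: 3724 / 0.554 = 6722 g.

(b) Volume: 12,800 US gal × 3.785 L/gal = 48,448 L.
(b) Hardness to add: (178 − 148) = 30 mg/L as CaCO₃ × 48,448 L = 1453 g as CaCO₃.
(b) Moles of Ca²⁺ (1 mol Ca²⁺ ≡ 1 mol CaCO₃): 1453 / 100.1 g/mol = 14.52 mol.
(b) Mass of CaCl₂·2H₂O: 14.52 × 147 = 2134 g.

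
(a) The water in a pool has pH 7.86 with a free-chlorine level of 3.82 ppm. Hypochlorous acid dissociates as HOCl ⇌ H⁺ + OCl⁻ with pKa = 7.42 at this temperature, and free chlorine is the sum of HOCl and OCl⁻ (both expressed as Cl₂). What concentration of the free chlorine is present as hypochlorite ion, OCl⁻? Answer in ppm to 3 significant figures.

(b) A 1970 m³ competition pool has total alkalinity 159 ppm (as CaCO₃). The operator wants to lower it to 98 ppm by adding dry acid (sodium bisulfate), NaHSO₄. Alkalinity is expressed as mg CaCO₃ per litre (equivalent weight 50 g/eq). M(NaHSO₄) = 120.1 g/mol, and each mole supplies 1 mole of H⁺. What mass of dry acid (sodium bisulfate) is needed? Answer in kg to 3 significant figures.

(a) [OCl⁻]/[HOCl] = 10^(pH − pKa) = 10^(7.86 − 7.42) = 10^0.44 = 2.754.
(a) Fraction as HOCl = 1 / (1 + 2.754) = 0.2664.
(a) OCl⁻ = (1 − 0.2664) × 3.82 ppm = 2.802 ppm.

(b) Volume: 1970 m³ = 1,970,000 L.
(b) Alkalinity to neutralize: (159 − 98) = 61 mg/L as CaCO₃ × 1,970,000 L = 120,200 g as CaCO₃.
(b) Equivalents of H⁺ required: 120,200 ÷ 50 g/eq = 2403 eq = 2403 mol NaHSO₄.
(b) Mass of NaHSO₄: 2403 × 120.1 = 288,600 g.

(a) 2.80 ppm; (b) 289 kg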